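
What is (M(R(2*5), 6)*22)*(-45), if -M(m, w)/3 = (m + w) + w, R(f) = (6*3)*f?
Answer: 570240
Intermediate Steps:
R(f) = 18*f
M(m, w) = -6*w - 3*m (M(m, w) = -3*((m + w) + w) = -3*(m + 2*w) = -6*w - 3*m)
(M(R(2*5), 6)*22)*(-45) = ((-6*6 - 54*2*5)*22)*(-45) = ((-36 - 54*10)*22)*(-45) = ((-36 - 3*180)*22)*(-45) = ((-36 - 540)*22)*(-45) = -576*22*(-45) = -12672*(-45) = 570240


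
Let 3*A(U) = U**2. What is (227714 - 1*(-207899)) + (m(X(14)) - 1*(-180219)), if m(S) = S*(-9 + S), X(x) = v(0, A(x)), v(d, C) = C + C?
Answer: 5685568/9 ≈ 6.3173e+5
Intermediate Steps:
A(U) = U**2/3
v(d, C) = 2*C
X(x) = 2*x**2/3 (X(x) = 2*(x**2/3) = 2*x**2/3)
(227714 - 1*(-207899)) + (m(X(14)) - 1*(-180219)) = (227714 - 1*(-207899)) + (((2/3)*14**2)*(-9 + (2/3)*14**2) - 1*(-180219)) = (227714 + 207899) + (((2/3)*196)*(-9 + (2/3)*196) + 180219) = 435613 + (392*(-9 + 392/3)/3 + 180219) = 435613 + ((392/3)*(365/3) + 180219) = 435613 + (143080/9 + 180219) = 435613 + 1765051/9 = 5685568/9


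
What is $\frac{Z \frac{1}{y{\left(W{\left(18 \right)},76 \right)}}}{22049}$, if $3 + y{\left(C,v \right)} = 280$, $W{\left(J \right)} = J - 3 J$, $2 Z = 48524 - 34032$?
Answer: $\frac{7246}{6107573} \approx 0.0011864$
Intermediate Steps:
$Z = 7246$ ($Z = \frac{48524 - 34032}{2} = \frac{1}{2} \cdot 14492 = 7246$)
$W{\left(J \right)} = - 2 J$
$y{\left(C,v \right)} = 277$ ($y{\left(C,v \right)} = -3 + 280 = 277$)
$\frac{Z \frac{1}{y{\left(W{\left(18 \right)},76 \right)}}}{22049} = \frac{7246 \cdot \frac{1}{277}}{22049} = 7246 \cdot \frac{1}{277} \cdot \frac{1}{22049} = \frac{7246}{277} \cdot \frac{1}{22049} = \frac{7246}{6107573}$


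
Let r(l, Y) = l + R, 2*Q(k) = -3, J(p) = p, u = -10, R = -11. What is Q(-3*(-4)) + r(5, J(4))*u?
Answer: 117/2 ≈ 58.500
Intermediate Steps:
Q(k) = -3/2 (Q(k) = (1/2)*(-3) = -3/2)
r(l, Y) = -11 + l (r(l, Y) = l - 11 = -11 + l)
Q(-3*(-4)) + r(5, J(4))*u = -3/2 + (-11 + 5)*(-10) = -3/2 - 6*(-10) = -3/2 + 60 = 117/2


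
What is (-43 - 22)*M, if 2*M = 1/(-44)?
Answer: 65/88 ≈ 0.73864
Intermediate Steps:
M = -1/88 (M = (1/(-44))/2 = (1*(-1/44))/2 = (1/2)*(-1/44) = -1/88 ≈ -0.011364)
(-43 - 22)*M = (-43 - 22)*(-1/88) = -65*(-1/88) = 65/88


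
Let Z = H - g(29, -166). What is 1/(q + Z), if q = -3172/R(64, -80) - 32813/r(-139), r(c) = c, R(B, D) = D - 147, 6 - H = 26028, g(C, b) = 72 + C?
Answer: -31553/816369560 ≈ -3.8650e-5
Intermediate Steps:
H = -26022 (H = 6 - 1*26028 = 6 - 26028 = -26022)
R(B, D) = -147 + D
Z = -26123 (Z = -26022 - (72 + 29) = -26022 - 1*101 = -26022 - 101 = -26123)
q = 7889459/31553 (q = -3172/(-147 - 80) - 32813/(-139) = -3172/(-227) - 32813*(-1/139) = -3172*(-1/227) + 32813/139 = 3172/227 + 32813/139 = 7889459/31553 ≈ 250.04)
1/(q + Z) = 1/(7889459/31553 - 26123) = 1/(-816369560/31553) = -31553/816369560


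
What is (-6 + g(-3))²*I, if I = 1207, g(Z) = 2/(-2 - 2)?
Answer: 203983/4 ≈ 50996.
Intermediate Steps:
g(Z) = -½ (g(Z) = 2/(-4) = 2*(-¼) = -½)
(-6 + g(-3))²*I = (-6 - ½)²*1207 = (-13/2)²*1207 = (169/4)*1207 = 203983/4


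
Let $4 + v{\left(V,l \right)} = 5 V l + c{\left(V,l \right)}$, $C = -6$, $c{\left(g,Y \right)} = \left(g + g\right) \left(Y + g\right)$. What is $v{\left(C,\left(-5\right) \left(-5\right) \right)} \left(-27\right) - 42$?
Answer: $26472$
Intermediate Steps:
$c{\left(g,Y \right)} = 2 g \left(Y + g\right)$
$v{\left(V,l \right)} = -4 + 2 V \left(V + l\right) + 5 V l$ ($v{\left(V,l \right)} = -4 + \left(5 V l + 2 V \left(l + V\right)\right) = -4 + \left(5 V l + 2 V \left(V + l\right)\right) = -4 + \left(2 V \left(V + l\right) + 5 V l\right) = -4 + 2 V \left(V + l\right) + 5 V l$)
$v{\left(C,\left(-5\right) \left(-5\right) \right)} \left(-27\right) - 42 = \left(-4 + 2 \left(-6\right)^{2} + 7 \left(-6\right) \left(\left(-5\right) \left(-5\right)\right)\right) \left(-27\right) - 42 = \left(-4 + 2 \cdot 36 + 7 \left(-6\right) 25\right) \left(-27\right) - 42 = \left(-4 + 72 - 1050\right) \left(-27\right) - 42 = \left(-982\right) \left(-27\right) - 42 = 26514 - 42 = 26472$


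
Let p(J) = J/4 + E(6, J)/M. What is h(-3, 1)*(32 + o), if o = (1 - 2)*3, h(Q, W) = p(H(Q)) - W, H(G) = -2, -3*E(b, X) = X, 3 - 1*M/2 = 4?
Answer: -319/6 ≈ -53.167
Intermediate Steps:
M = -2 (M = 6 - 2*4 = 6 - 8 = -2)
E(b, X) = -X/3
p(J) = 5*J/12 (p(J) = J/4 - J/3/(-2) = J*(1/4) - J/3*(-1/2) = J/4 + J/6 = 5*J/12)
h(Q, W) = -5/6 - W (h(Q, W) = (5/12)*(-2) - W = -5/6 - W)
o = -3 (o = -1*3 = -3)
h(-3, 1)*(32 + o) = (-5/6 - 1*1)*(32 - 3) = (-5/6 - 1)*29 = -11/6*29 = -319/6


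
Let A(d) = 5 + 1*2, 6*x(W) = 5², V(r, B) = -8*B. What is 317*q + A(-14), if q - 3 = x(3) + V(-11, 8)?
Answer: -108055/6 ≈ -18009.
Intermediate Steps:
x(W) = 25/6 (x(W) = (⅙)*5² = (⅙)*25 = 25/6)
A(d) = 7 (A(d) = 5 + 2 = 7)
q = -341/6 (q = 3 + (25/6 - 8*8) = 3 + (25/6 - 64) = 3 - 359/6 = -341/6 ≈ -56.833)
317*q + A(-14) = 317*(-341/6) + 7 = -108097/6 + 7 = -108055/6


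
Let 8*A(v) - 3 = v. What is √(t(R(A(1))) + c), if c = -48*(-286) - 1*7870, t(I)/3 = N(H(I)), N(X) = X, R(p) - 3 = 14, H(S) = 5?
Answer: √5873 ≈ 76.635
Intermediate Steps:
A(v) = 3/8 + v/8
R(p) = 17 (R(p) = 3 + 14 = 17)
t(I) = 15 (t(I) = 3*5 = 15)
c = 5858 (c = 13728 - 7870 = 5858)
√(t(R(A(1))) + c) = √(15 + 5858) = √5873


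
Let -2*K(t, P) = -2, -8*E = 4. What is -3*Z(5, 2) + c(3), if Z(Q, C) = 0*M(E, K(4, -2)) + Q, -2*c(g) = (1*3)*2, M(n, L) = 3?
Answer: -18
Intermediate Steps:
E = -1/2 (E = -1/8*4 = -1/2 ≈ -0.50000)
K(t, P) = 1 (K(t, P) = -1/2*(-2) = 1)
c(g) = -3 (c(g) = -1*3*2/2 = -3*2/2 = -1/2*6 = -3)
Z(Q, C) = Q (Z(Q, C) = 0*3 + Q = 0 + Q = Q)
-3*Z(5, 2) + c(3) = -3*5 - 3 = -15 - 3 = -18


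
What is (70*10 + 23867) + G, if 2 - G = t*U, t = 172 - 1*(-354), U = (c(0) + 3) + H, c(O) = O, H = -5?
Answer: 25621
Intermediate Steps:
U = -2 (U = (0 + 3) - 5 = 3 - 5 = -2)
t = 526 (t = 172 + 354 = 526)
G = 1054 (G = 2 - 526*(-2) = 2 - 1*(-1052) = 2 + 1052 = 1054)
(70*10 + 23867) + G = (70*10 + 23867) + 1054 = (700 + 23867) + 1054 = 24567 + 1054 = 25621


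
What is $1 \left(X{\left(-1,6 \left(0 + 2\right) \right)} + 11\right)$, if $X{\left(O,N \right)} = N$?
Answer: $23$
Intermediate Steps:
$1 \left(X{\left(-1,6 \left(0 + 2\right) \right)} + 11\right) = 1 \left(6 \left(0 + 2\right) + 11\right) = 1 \left(6 \cdot 2 + 11\right) = 1 \left(12 + 11\right) = 1 \cdot 23 = 23$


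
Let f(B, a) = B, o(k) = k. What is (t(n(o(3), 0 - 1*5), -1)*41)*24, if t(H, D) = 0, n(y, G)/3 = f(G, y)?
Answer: 0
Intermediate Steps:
n(y, G) = 3*G
(t(n(o(3), 0 - 1*5), -1)*41)*24 = (0*41)*24 = 0*24 = 0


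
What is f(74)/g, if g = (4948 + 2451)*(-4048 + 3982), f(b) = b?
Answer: -37/244167 ≈ -0.00015154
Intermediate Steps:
g = -488334 (g = 7399*(-66) = -488334)
f(74)/g = 74/(-488334) = 74*(-1/488334) = -37/244167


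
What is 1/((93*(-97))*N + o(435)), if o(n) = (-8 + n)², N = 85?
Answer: -1/584456 ≈ -1.7110e-6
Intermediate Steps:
1/((93*(-97))*N + o(435)) = 1/((93*(-97))*85 + (-8 + 435)²) = 1/(-9021*85 + 427²) = 1/(-766785 + 182329) = 1/(-584456) = -1/584456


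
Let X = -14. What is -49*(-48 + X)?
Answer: 3038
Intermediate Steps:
-49*(-48 + X) = -49*(-48 - 14) = -49*(-62) = 3038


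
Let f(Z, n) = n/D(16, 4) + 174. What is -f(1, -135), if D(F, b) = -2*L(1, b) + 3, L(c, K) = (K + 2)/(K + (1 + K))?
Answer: -93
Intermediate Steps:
L(c, K) = (2 + K)/(1 + 2*K)
D(F, b) = 3 - 2*(2 + b)/(1 + 2*b) (D(F, b) = -2*(2 + b)/(1 + 2*b) + 3 = 3 - 2*(2 + b)/(1 + 2*b))
f(Z, n) = 174 + 3*n/5 (f(Z, n) = n/(((-1 + 4*4)/(1 + 2*4))) + 174 = n/(((-1 + 16)/(1 + 8))) + 174 = n/((15/9)) + 174 = n/(((⅑)*15)) + 174 = n/(5/3) + 174 = 3*n/5 + 174 = 174 + 3*n/5)
-f(1, -135) = -(174 + (⅗)*(-135)) = -(174 - 81) = -1*93 = -93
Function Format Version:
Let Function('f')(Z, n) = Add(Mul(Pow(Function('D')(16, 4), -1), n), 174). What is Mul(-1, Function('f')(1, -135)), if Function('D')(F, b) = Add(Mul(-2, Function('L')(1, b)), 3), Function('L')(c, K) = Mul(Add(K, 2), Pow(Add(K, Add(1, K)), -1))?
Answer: -93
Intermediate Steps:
Function('L')(c, K) = Mul(Pow(Add(1, Mul(2, K)), -1), Add(2, K)) (Function('L')(c, K) = Mul(Add(2, K), Pow(Add(1, Mul(2, K)), -1)) = Mul(Pow(Add(1, Mul(2, K)), -1), Add(2, K)))
Function('D')(F, b) = Add(3, Mul(-2, Pow(Add(1, Mul(2, b)), -1), Add(2, b))) (Function('D')(F, b) = Add(Mul(-2, Mul(Pow(Add(1, Mul(2, b)), -1), Add(2, b))), 3) = Add(Mul(-2, Pow(Add(1, Mul(2, b)), -1), Add(2, b)), 3) = Add(3, Mul(-2, Pow(Add(1, Mul(2, b)), -1), Add(2, b))))
Function('f')(Z, n) = Add(174, Mul(Rational(3, 5), n)) (Function('f')(Z, n) = Add(Mul(Pow(Mul(Pow(Add(1, Mul(2, 4)), -1), Add(-1, Mul(4, 4))), -1), n), 174) = Add(Mul(Pow(Mul(Pow(Add(1, 8), -1), Add(-1, 16)), -1), n), 174) = Add(Mul(Pow(Mul(Pow(9, -1), 15), -1), n), 174) = Add(Mul(Pow(Mul(Rational(1, 9), 15), -1), n), 174) = Add(Mul(Pow(Rational(5, 3), -1), n), 174) = Add(Mul(Rational(3, 5), n), 174) = Add(174, Mul(Rational(3, 5), n)))
Mul(-1, Function('f')(1, -135)) = Mul(-1, Add(174, Mul(Rational(3, 5), -135))) = Mul(-1, Add(174, -81)) = Mul(-1, 93) = -93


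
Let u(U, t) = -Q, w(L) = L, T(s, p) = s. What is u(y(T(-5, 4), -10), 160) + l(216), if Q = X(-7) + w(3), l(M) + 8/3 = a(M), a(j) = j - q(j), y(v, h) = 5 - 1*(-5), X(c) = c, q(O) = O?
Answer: 4/3 ≈ 1.3333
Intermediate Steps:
y(v, h) = 10 (y(v, h) = 5 + 5 = 10)
a(j) = 0 (a(j) = j - j = 0)
l(M) = -8/3 (l(M) = -8/3 + 0 = -8/3)
Q = -4 (Q = -7 + 3 = -4)
u(U, t) = 4 (u(U, t) = -1*(-4) = 4)
u(y(T(-5, 4), -10), 160) + l(216) = 4 - 8/3 = 4/3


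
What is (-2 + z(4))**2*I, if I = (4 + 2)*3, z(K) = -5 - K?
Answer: 2178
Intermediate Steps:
I = 18 (I = 6*3 = 18)
(-2 + z(4))**2*I = (-2 + (-5 - 1*4))**2*18 = (-2 + (-5 - 4))**2*18 = (-2 - 9)**2*18 = (-11)**2*18 = 121*18 = 2178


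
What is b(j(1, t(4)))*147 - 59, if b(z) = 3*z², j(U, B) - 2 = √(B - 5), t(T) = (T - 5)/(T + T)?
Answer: -4441/8 + 441*I*√82 ≈ -555.13 + 3993.4*I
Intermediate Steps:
t(T) = (-5 + T)/(2*T) (t(T) = (-5 + T)/((2*T)) = (-5 + T)*(1/(2*T)) = (-5 + T)/(2*T))
j(U, B) = 2 + √(-5 + B) (j(U, B) = 2 + √(B - 5) = 2 + √(-5 + B))
b(j(1, t(4)))*147 - 59 = (3*(2 + √(-5 + (½)*(-5 + 4)/4))²)*147 - 59 = (3*(2 + √(-5 + (½)*(¼)*(-1)))²)*147 - 59 = (3*(2 + √(-5 - ⅛))²)*147 - 59 = (3*(2 + √(-41/8))²)*147 - 59 = (3*(2 + I*√82/4)²)*147 - 59 = 441*(2 + I*√82/4)² - 59 = -59 + 441*(2 + I*√82/4)²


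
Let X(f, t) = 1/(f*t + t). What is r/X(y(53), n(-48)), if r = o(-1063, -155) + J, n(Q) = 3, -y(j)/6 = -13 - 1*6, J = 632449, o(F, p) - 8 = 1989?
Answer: 218883870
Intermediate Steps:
o(F, p) = 1997 (o(F, p) = 8 + 1989 = 1997)
y(j) = 114 (y(j) = -6*(-13 - 1*6) = -6*(-13 - 6) = -6*(-19) = 114)
r = 634446 (r = 1997 + 632449 = 634446)
X(f, t) = 1/(t + f*t)
r/X(y(53), n(-48)) = 634446/((1/(3*(1 + 114)))) = 634446/(((1/3)/115)) = 634446/(((1/3)*(1/115))) = 634446/(1/345) = 634446*345 = 218883870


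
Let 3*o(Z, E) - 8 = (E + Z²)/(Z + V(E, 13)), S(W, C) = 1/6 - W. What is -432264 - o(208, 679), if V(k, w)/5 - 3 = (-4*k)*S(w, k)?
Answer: -678873635029/1570497 ≈ -4.3227e+5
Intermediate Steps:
S(W, C) = ⅙ - W
V(k, w) = 15 - 20*k*(⅙ - w) (V(k, w) = 15 + 5*((-4*k)*(⅙ - w)) = 15 + 5*(-4*k*(⅙ - w)) = 15 - 20*k*(⅙ - w))
o(Z, E) = 8/3 + (E + Z²)/(3*(15 + Z + 770*E/3)) (o(Z, E) = 8/3 + ((E + Z²)/(Z + (15 + 10*E*(-1 + 6*13)/3)))/3 = 8/3 + ((E + Z²)/(Z + (15 + 10*E*(-1 + 78)/3)))/3 = 8/3 + ((E + Z²)/(Z + (15 + (10/3)*E*77)))/3 = 8/3 + ((E + Z²)/(Z + (15 + 770*E/3)))/3 = 8/3 + ((E + Z²)/(15 + Z + 770*E/3))/3 = 8/3 + (E + Z²)/(3*(15 + Z + 770*E/3)))
-432264 - o(208, 679) = -432264 - (360 + 3*208² + 24*208 + 6163*679)/(3*(45 + 3*208 + 770*679)) = -432264 - (360 + 3*43264 + 4992 + 4184677)/(3*(45 + 624 + 522830)) = -432264 - (360 + 129792 + 4992 + 4184677)/(3*523499) = -432264 - 4319821/(3*523499) = -432264 - 1*4319821/1570497 = -432264 - 4319821/1570497 = -678873635029/1570497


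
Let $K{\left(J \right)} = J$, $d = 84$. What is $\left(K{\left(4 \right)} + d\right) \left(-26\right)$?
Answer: $-2288$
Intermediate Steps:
$\left(K{\left(4 \right)} + d\right) \left(-26\right) = \left(4 + 84\right) \left(-26\right) = 88 \left(-26\right) = -2288$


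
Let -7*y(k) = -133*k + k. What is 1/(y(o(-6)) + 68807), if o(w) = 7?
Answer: 1/68939 ≈ 1.4506e-5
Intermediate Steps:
y(k) = 132*k/7 (y(k) = -(-133*k + k)/7 = -(-132)*k/7 = 132*k/7)
1/(y(o(-6)) + 68807) = 1/((132/7)*7 + 68807) = 1/(132 + 68807) = 1/68939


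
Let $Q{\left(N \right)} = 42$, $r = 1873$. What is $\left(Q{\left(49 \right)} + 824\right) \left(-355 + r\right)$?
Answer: $1314588$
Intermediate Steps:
$\left(Q{\left(49 \right)} + 824\right) \left(-355 + r\right) = \left(42 + 824\right) \left(-355 + 1873\right) = 866 \cdot 1518 = 1314588$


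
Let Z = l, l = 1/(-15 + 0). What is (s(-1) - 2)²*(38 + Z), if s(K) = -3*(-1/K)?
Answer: 2845/3 ≈ 948.33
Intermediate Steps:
l = -1/15 (l = 1/(-15) = -1/15 ≈ -0.066667)
Z = -1/15 ≈ -0.066667
s(K) = 3/K (s(K) = -(-3)/K = 3/K)
(s(-1) - 2)²*(38 + Z) = (3/(-1) - 2)²*(38 - 1/15) = (3*(-1) - 2)²*(569/15) = (-3 - 2)²*(569/15) = (-5)²*(569/15) = 25*(569/15) = 2845/3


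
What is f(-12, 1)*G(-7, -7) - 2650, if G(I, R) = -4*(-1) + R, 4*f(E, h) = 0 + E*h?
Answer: -2641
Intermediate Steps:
f(E, h) = E*h/4 (f(E, h) = (0 + E*h)/4 = (E*h)/4 = E*h/4)
G(I, R) = 4 + R
f(-12, 1)*G(-7, -7) - 2650 = ((¼)*(-12)*1)*(4 - 7) - 2650 = -3*(-3) - 2650 = 9 - 2650 = -2641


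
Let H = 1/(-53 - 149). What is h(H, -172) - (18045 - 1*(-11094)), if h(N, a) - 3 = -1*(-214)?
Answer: -28922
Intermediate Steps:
H = -1/202 (H = 1/(-202) = -1/202 ≈ -0.0049505)
h(N, a) = 217 (h(N, a) = 3 - 1*(-214) = 3 + 214 = 217)
h(H, -172) - (18045 - 1*(-11094)) = 217 - (18045 - 1*(-11094)) = 217 - (18045 + 11094) = 217 - 1*29139 = 217 - 29139 = -28922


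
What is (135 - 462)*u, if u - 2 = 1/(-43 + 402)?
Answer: -235113/359 ≈ -654.91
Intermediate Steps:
u = 719/359 (u = 2 + 1/(-43 + 402) = 2 + 1/359 = 719/359 ≈ 2.0028)
(135 - 462)*u = (135 - 462)*(719/359) = -327*719/359 = -235113/359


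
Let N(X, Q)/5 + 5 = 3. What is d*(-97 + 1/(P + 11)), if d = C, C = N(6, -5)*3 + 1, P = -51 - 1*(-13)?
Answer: 75980/27 ≈ 2814.1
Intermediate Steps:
P = -38 (P = -51 + 13 = -38)
N(X, Q) = -10 (N(X, Q) = -25 + 5*3 = -25 + 15 = -10)
C = -29 (C = -10*3 + 1 = -30 + 1 = -29)
d = -29
d*(-97 + 1/(P + 11)) = -29*(-97 + 1/(-38 + 11)) = -29*(-97 + 1/(-27)) = -29*(-97 - 1/27) = -29*(-2620/27) = 75980/27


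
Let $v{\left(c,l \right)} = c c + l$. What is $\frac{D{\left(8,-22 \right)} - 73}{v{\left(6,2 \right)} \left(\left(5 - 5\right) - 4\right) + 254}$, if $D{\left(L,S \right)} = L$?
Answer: $- \frac{65}{102} \approx -0.63725$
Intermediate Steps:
$v{\left(c,l \right)} = l + c^{2}$ ($v{\left(c,l \right)} = c^{2} + l = l + c^{2}$)
$\frac{D{\left(8,-22 \right)} - 73}{v{\left(6,2 \right)} \left(\left(5 - 5\right) - 4\right) + 254} = \frac{8 - 73}{\left(2 + 6^{2}\right) \left(\left(5 - 5\right) - 4\right) + 254} = - \frac{65}{\left(2 + 36\right) \left(0 - 4\right) + 254} = - \frac{65}{38 \left(-4\right) + 254} = - \frac{65}{-152 + 254} = - \frac{65}{102}$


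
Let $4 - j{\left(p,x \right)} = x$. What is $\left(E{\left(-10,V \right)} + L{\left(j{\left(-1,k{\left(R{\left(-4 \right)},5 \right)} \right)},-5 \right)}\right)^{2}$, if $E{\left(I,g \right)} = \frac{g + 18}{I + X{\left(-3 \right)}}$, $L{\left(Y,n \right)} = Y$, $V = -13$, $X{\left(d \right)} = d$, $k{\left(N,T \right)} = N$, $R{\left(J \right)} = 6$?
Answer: $\frac{961}{169} \approx 5.6864$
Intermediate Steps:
$j{\left(p,x \right)} = 4 - x$
$E{\left(I,g \right)} = \frac{18 + g}{-3 + I}$ ($E{\left(I,g \right)} = \frac{g + 18}{I - 3} = \frac{18 + g}{-3 + I}$)
$\left(E{\left(-10,V \right)} + L{\left(j{\left(-1,k{\left(R{\left(-4 \right)},5 \right)} \right)},-5 \right)}\right)^{2} = \left(\frac{18 - 13}{-3 - 10} + \left(4 - 6\right)\right)^{2} = \left(\frac{1}{-13} \cdot 5 + \left(4 - 6\right)\right)^{2} = \left(\left(- \frac{1}{13}\right) 5 - 2\right)^{2} = \left(- \frac{5}{13} - 2\right)^{2} = \left(- \frac{31}{13}\right)^{2} = \frac{961}{169}$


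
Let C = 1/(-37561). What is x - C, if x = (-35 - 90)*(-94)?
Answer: 441341751/37561 ≈ 11750.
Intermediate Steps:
x = 11750 (x = -125*(-94) = 11750)
C = -1/37561 ≈ -2.6623e-5
x - C = 11750 - 1*(-1/37561) = 11750 + 1/37561 = 441341751/37561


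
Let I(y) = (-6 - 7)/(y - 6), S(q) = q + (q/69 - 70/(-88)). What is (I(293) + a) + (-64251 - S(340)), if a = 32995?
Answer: -27535631965/871332 ≈ -31602.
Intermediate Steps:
S(q) = 35/44 + 70*q/69 (S(q) = q + (q*(1/69) - 70*(-1/88)) = q + (q/69 + 35/44) = q + (35/44 + q/69) = 35/44 + 70*q/69)
I(y) = -13/(-6 + y)
(I(293) + a) + (-64251 - S(340)) = (-13/(-6 + 293) + 32995) + (-64251 - (35/44 + (70/69)*340)) = (-13/287 + 32995) + (-64251 - (35/44 + 23800/69)) = (-13*1/287 + 32995) + (-64251 - 1*1049615/3036) = (-13/287 + 32995) + (-64251 - 1049615/3036) = 9469552/287 - 196115651/3036 = -27535631965/871332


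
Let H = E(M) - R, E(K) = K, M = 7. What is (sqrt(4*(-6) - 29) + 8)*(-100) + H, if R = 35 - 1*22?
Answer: -806 - 100*I*sqrt(53) ≈ -806.0 - 728.01*I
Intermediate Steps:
R = 13 (R = 35 - 22 = 13)
H = -6 (H = 7 - 1*13 = 7 - 13 = -6)
(sqrt(4*(-6) - 29) + 8)*(-100) + H = (sqrt(4*(-6) - 29) + 8)*(-100) - 6 = (sqrt(-24 - 29) + 8)*(-100) - 6 = (sqrt(-53) + 8)*(-100) - 6 = (I*sqrt(53) + 8)*(-100) - 6 = (8 + I*sqrt(53))*(-100) - 6 = (-800 - 100*I*sqrt(53)) - 6 = -806 - 100*I*sqrt(53)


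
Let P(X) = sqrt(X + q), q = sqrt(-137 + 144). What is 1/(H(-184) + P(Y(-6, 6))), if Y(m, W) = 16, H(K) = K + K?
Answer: -1/(368 - sqrt(16 + sqrt(7))) ≈ -0.0027497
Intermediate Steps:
H(K) = 2*K
q = sqrt(7) ≈ 2.6458
P(X) = sqrt(X + sqrt(7))
1/(H(-184) + P(Y(-6, 6))) = 1/(2*(-184) + sqrt(16 + sqrt(7))) = 1/(-368 + sqrt(16 + sqrt(7)))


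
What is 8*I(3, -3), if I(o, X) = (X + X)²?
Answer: 288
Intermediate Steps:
I(o, X) = 4*X² (I(o, X) = (2*X)² = 4*X²)
8*I(3, -3) = 8*(4*(-3)²) = 8*(4*9) = 8*36 = 288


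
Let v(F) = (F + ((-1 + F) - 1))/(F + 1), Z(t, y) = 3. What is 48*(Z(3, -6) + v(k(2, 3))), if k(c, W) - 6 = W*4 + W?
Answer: 2544/11 ≈ 231.27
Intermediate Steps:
k(c, W) = 6 + 5*W (k(c, W) = 6 + (W*4 + W) = 6 + (4*W + W) = 6 + 5*W)
v(F) = (-2 + 2*F)/(1 + F) (v(F) = (F + (-2 + F))/(1 + F) = (-2 + 2*F)/(1 + F))
48*(Z(3, -6) + v(k(2, 3))) = 48*(3 + 2*(-1 + (6 + 5*3))/(1 + (6 + 5*3))) = 48*(3 + 2*(-1 + (6 + 15))/(1 + (6 + 15))) = 48*(3 + 2*(-1 + 21)/(1 + 21)) = 48*(3 + 2*20/22) = 48*(3 + 2*(1/22)*20) = 48*(3 + 20/11) = 48*(53/11) = 2544/11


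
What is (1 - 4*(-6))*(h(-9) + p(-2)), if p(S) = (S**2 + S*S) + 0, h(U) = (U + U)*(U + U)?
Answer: 8300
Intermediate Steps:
h(U) = 4*U**2 (h(U) = (2*U)*(2*U) = 4*U**2)
p(S) = 2*S**2 (p(S) = (S**2 + S**2) + 0 = 2*S**2 + 0 = 2*S**2)
(1 - 4*(-6))*(h(-9) + p(-2)) = (1 - 4*(-6))*(4*(-9)**2 + 2*(-2)**2) = (1 + 24)*(4*81 + 2*4) = 25*(324 + 8) = 25*332 = 8300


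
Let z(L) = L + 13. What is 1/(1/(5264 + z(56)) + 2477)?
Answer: 5333/13209842 ≈ 0.00040371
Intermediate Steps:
z(L) = 13 + L
1/(1/(5264 + z(56)) + 2477) = 1/(1/(5264 + (13 + 56)) + 2477) = 1/(1/(5264 + 69) + 2477) = 1/(1/5333 + 2477) = 1/(13209842/5333) = 5333/13209842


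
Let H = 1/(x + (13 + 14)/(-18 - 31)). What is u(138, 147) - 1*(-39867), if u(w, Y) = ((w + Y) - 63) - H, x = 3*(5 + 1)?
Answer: 34276046/855 ≈ 40089.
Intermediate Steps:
x = 18 (x = 3*6 = 18)
H = 49/855 (H = 1/(18 + (13 + 14)/(-18 - 31)) = 1/(18 + 27/(-49)) = 1/(18 + 27*(-1/49)) = 1/(18 - 27/49) = 1/(855/49) = 49/855 ≈ 0.057310)
u(w, Y) = -53914/855 + Y + w (u(w, Y) = ((w + Y) - 63) - 1*49/855 = ((Y + w) - 63) - 49/855 = (-63 + Y + w) - 49/855 = -53914/855 + Y + w)
u(138, 147) - 1*(-39867) = (-53914/855 + 147 + 138) - 1*(-39867) = 189761/855 + 39867 = 34276046/855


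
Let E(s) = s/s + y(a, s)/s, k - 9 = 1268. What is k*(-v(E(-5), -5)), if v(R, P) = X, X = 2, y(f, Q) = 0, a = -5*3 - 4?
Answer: -2554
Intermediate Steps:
k = 1277 (k = 9 + 1268 = 1277)
a = -19 (a = -15 - 4 = -19)
E(s) = 1 (E(s) = s/s + 0/s = 1 + 0 = 1)
v(R, P) = 2
k*(-v(E(-5), -5)) = 1277*(-1*2) = 1277*(-2) = -2554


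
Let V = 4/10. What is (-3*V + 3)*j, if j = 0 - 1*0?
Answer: 0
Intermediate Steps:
V = ⅖ (V = 4*(⅒) = ⅖ ≈ 0.40000)
j = 0 (j = 0 + 0 = 0)
(-3*V + 3)*j = (-3*⅖ + 3)*0 = (-6/5 + 3)*0 = (9/5)*0 = 0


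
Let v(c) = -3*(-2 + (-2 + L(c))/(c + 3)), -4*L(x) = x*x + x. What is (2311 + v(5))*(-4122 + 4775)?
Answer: 24245237/16 ≈ 1.5153e+6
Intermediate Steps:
L(x) = -x/4 - x²/4 (L(x) = -(x*x + x)/4 = -(x² + x)/4 = -(x + x²)/4 = -x/4 - x²/4)
v(c) = 6 - 3*(-2 - c*(1 + c)/4)/(3 + c) (v(c) = -3*(-2 + (-2 - c*(1 + c)/4)/(c + 3)) = -3*(-2 + (-2 - c*(1 + c)/4)/(3 + c)) = 6 - 3*(-2 - c*(1 + c)/4)/(3 + c))
(2311 + v(5))*(-4122 + 4775) = (2311 + 3*(32 + 5² + 9*5)/(4*(3 + 5)))*(-4122 + 4775) = (2311 + (¾)*(32 + 25 + 45)/8)*653 = (2311 + (¾)*(⅛)*102)*653 = (2311 + 153/16)*653 = (37129/16)*653 = 24245237/16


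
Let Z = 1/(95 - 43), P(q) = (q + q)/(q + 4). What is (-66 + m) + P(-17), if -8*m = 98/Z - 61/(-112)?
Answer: -8158873/11648 ≈ -700.45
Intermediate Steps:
P(q) = 2*q/(4 + q) (P(q) = (2*q)/(4 + q) = 2*q/(4 + q))
Z = 1/52 ≈ 0.019231
m = -570813/896 (m = -(98/(1/52) - 61/(-112))/8 = -(98*52 - 61*(-1/112))/8 = -(5096 + 61/112)/8 = -⅛*570813/112 = -570813/896 ≈ -637.07)
(-66 + m) + P(-17) = (-66 - 570813/896) + 2*(-17)/(4 - 17) = -629949/896 + 2*(-17)/(-13) = -629949/896 + 2*(-17)*(-1/13) = -629949/896 + 34/13 = -8158873/11648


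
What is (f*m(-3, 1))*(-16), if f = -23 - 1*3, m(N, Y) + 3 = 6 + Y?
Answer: 1664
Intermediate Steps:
m(N, Y) = 3 + Y (m(N, Y) = -3 + (6 + Y) = 3 + Y)
f = -26 (f = -23 - 3 = -26)
(f*m(-3, 1))*(-16) = -26*(3 + 1)*(-16) = -26*4*(-16) = -104*(-16) = 1664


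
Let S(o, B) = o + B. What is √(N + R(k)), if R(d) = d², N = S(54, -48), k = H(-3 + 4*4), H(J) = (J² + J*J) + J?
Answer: √123207 ≈ 351.01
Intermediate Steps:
H(J) = J + 2*J² (H(J) = (J² + J²) + J = 2*J² + J = J + 2*J²)
S(o, B) = B + o
k = 351 (k = (-3 + 4*4)*(1 + 2*(-3 + 4*4)) = (-3 + 16)*(1 + 2*(-3 + 16)) = 13*(1 + 2*13) = 13*(1 + 26) = 13*27 = 351)
N = 6 (N = -48 + 54 = 6)
√(N + R(k)) = √(6 + 351²) = √(6 + 123201) = √123207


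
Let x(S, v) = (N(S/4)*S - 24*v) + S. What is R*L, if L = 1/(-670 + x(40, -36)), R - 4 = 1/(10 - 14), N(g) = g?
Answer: 15/2536 ≈ 0.0059148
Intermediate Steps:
x(S, v) = S - 24*v + S²/4 (x(S, v) = ((S/4)*S - 24*v) + S = (S²/4 - 24*v) + S = (-24*v + S²/4) + S = S - 24*v + S²/4)
R = 15/4 (R = 4 + 1/(10 - 14) = 4 + 1/(-4) = 4 - ¼ = 15/4 ≈ 3.7500)
L = 1/634 (L = 1/(-670 + (40 - 24*(-36) + (¼)*40²)) = 1/(-670 + (40 + 864 + (¼)*1600)) = 1/(-670 + (40 + 864 + 400)) = 1/(-670 + 1304) = 1/634 ≈ 0.0015773)
R*L = (15/4)*(1/634) = 15/2536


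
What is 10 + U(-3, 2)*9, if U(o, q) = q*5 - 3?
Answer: 73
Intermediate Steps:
U(o, q) = -3 + 5*q (U(o, q) = 5*q - 3 = -3 + 5*q)
10 + U(-3, 2)*9 = 10 + (-3 + 5*2)*9 = 10 + (-3 + 10)*9 = 10 + 7*9 = 10 + 63 = 73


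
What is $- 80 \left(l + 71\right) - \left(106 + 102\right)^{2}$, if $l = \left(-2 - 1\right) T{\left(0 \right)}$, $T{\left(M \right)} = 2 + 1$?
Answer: $-48224$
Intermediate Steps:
$T{\left(M \right)} = 3$
$l = -9$ ($l = \left(-2 - 1\right) 3 = \left(-3\right) 3 = -9$)
$- 80 \left(l + 71\right) - \left(106 + 102\right)^{2} = - 80 \left(-9 + 71\right) - \left(106 + 102\right)^{2} = \left(-80\right) 62 - 208^{2} = -4960 - 43264 = -48224$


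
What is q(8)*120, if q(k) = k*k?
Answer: 7680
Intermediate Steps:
q(k) = k²
q(8)*120 = 8²*120 = 64*120 = 7680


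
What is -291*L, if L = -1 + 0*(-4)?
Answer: 291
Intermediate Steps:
L = -1 (L = -1 + 0 = -1)
-291*L = -291*(-1) = 291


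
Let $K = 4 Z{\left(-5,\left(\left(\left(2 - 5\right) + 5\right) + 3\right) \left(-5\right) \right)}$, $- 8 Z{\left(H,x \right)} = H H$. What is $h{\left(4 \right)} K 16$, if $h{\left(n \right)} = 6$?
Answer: $-1200$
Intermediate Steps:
$Z{\left(H,x \right)} = - \frac{H^{2}}{8}$ ($Z{\left(H,x \right)} = - \frac{H H}{8} = - \frac{H^{2}}{8}$)
$K = - \frac{25}{2}$ ($K = 4 \left(- \frac{\left(-5\right)^{2}}{8}\right) = 4 \left(\left(- \frac{1}{8}\right) 25\right) = 4 \left(- \frac{25}{8}\right) = - \frac{25}{2} \approx -12.5$)
$h{\left(4 \right)} K 16 = 6 \left(- \frac{25}{2}\right) 16 = \left(-75\right) 16 = -1200$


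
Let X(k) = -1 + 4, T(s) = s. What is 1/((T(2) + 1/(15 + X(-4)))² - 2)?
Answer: 324/721 ≈ 0.44938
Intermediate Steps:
X(k) = 3
1/((T(2) + 1/(15 + X(-4)))² - 2) = 1/((2 + 1/(15 + 3))² - 2) = 1/((2 + 1/18)² - 2) = 1/((37/18)² - 2) = 1/(1369/324 - 2) = 1/(721/324) = 324/721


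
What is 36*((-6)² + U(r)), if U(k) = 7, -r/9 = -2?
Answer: 1548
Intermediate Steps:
r = 18 (r = -9*(-2) = 18)
36*((-6)² + U(r)) = 36*((-6)² + 7) = 36*(36 + 7) = 36*43 = 1548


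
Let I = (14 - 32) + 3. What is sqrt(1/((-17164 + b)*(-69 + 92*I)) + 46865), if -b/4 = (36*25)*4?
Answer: sqrt(2723121135522833591)/7622706 ≈ 216.48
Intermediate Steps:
b = -14400 (b = -4*36*25*4 = -3600*4 = -4*3600 = -14400)
I = -15 (I = -18 + 3 = -15)
sqrt(1/((-17164 + b)*(-69 + 92*I)) + 46865) = sqrt(1/((-17164 - 14400)*(-69 + 92*(-15))) + 46865) = sqrt(1/((-31564)*(-69 - 1380)) + 46865) = sqrt(-1/31564/(-1449) + 46865) = sqrt(-1/31564*(-1/1449) + 46865) = sqrt(1/45736236 + 46865) = sqrt(2143428700141/45736236) = sqrt(2723121135522833591)/7622706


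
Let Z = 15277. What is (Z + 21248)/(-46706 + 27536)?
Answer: -2435/1278 ≈ -1.9053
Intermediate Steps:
(Z + 21248)/(-46706 + 27536) = (15277 + 21248)/(-46706 + 27536) = 36525/(-19170) = 36525*(-1/19170) = -2435/1278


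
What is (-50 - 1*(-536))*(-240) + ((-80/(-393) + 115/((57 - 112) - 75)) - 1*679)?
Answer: -1198772501/10218 ≈ -1.1732e+5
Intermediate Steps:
(-50 - 1*(-536))*(-240) + ((-80/(-393) + 115/((57 - 112) - 75)) - 1*679) = (-50 + 536)*(-240) + ((-80*(-1/393) + 115/(-55 - 75)) - 679) = 486*(-240) + ((80/393 + 115/(-130)) - 679) = -116640 + ((80/393 + 115*(-1/130)) - 679) = -116640 + ((80/393 - 23/26) - 679) = -116640 + (-6959/10218 - 679) = -116640 - 6944981/10218 = -1198772501/10218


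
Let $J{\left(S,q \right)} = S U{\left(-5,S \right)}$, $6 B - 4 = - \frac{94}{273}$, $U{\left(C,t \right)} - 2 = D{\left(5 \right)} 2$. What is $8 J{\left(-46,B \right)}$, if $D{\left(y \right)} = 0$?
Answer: $-736$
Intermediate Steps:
$U{\left(C,t \right)} = 2$ ($U{\left(C,t \right)} = 2 + 0 \cdot 2 = 2 + 0 = 2$)
$B = \frac{499}{819}$ ($B = \frac{2}{3} + \frac{\left(-94\right) \frac{1}{273}}{6} = \frac{2}{3} + \frac{1}{6} \left(- \frac{94}{273}\right) = \frac{2}{3} - \frac{47}{819} = \frac{499}{819} \approx 0.60928$)
$J{\left(S,q \right)} = 2 S$ ($J{\left(S,q \right)} = S 2 = 2 S$)
$8 J{\left(-46,B \right)} = 8 \cdot 2 \left(-46\right) = 8 \left(-92\right) = -736$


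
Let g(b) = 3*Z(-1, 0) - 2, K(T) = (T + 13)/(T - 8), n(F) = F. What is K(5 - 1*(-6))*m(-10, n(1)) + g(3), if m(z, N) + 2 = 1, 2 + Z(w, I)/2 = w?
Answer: -28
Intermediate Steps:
Z(w, I) = -4 + 2*w
m(z, N) = -1 (m(z, N) = -2 + 1 = -1)
K(T) = (13 + T)/(-8 + T)
g(b) = -20 (g(b) = 3*(-4 + 2*(-1)) - 2 = 3*(-4 - 2) - 2 = 3*(-6) - 2 = -18 - 2 = -20)
K(5 - 1*(-6))*m(-10, n(1)) + g(3) = ((13 + (5 - 1*(-6)))/(-8 + (5 - 1*(-6))))*(-1) - 20 = ((13 + (5 + 6))/(-8 + (5 + 6)))*(-1) - 20 = ((13 + 11)/(-8 + 11))*(-1) - 20 = (24/3)*(-1) - 20 = ((1/3)*24)*(-1) - 20 = 8*(-1) - 20 = -8 - 20 = -28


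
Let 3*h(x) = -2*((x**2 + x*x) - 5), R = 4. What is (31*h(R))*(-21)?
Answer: 11718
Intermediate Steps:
h(x) = 10/3 - 4*x**2/3 (h(x) = (-2*((x**2 + x*x) - 5))/3 = (-2*((x**2 + x**2) - 5))/3 = (-2*(2*x**2 - 5))/3 = (-2*(-5 + 2*x**2))/3 = (10 - 4*x**2)/3 = 10/3 - 4*x**2/3)
(31*h(R))*(-21) = (31*(10/3 - 4/3*4**2))*(-21) = (31*(10/3 - 4/3*16))*(-21) = (31*(10/3 - 64/3))*(-21) = (31*(-18))*(-21) = -558*(-21) = 11718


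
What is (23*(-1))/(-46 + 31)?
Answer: 23/15 ≈ 1.5333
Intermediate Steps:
(23*(-1))/(-46 + 31) = -23/(-15) = -23*(-1/15) = 23/15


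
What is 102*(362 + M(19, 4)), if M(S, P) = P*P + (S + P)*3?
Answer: 45594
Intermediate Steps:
M(S, P) = P² + 3*P + 3*S (M(S, P) = P² + (P + S)*3 = P² + (3*P + 3*S) = P² + 3*P + 3*S)
102*(362 + M(19, 4)) = 102*(362 + (4² + 3*4 + 3*19)) = 102*(362 + (16 + 12 + 57)) = 102*(362 + 85) = 102*447 = 45594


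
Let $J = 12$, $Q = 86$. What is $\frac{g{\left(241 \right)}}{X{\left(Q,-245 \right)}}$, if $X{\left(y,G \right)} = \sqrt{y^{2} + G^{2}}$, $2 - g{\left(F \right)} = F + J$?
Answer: $- \frac{251 \sqrt{67421}}{67421} \approx -0.96667$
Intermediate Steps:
$g{\left(F \right)} = -10 - F$ ($g{\left(F \right)} = 2 - \left(F + 12\right) = 2 - \left(12 + F\right) = -10 - F$)
$X{\left(y,G \right)} = \sqrt{G^{2} + y^{2}}$
$\frac{g{\left(241 \right)}}{X{\left(Q,-245 \right)}} = \frac{-10 - 241}{\sqrt{\left(-245\right)^{2} + 86^{2}}} = \frac{-10 - 241}{\sqrt{60025 + 7396}} = - \frac{251}{\sqrt{67421}} = - 251 \frac{\sqrt{67421}}{67421} = - \frac{251 \sqrt{67421}}{67421}$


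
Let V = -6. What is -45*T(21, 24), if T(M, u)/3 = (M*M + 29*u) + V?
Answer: -152685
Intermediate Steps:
T(M, u) = -18 + 3*M² + 87*u (T(M, u) = 3*((M*M + 29*u) - 6) = 3*((M² + 29*u) - 6) = 3*(-6 + M² + 29*u) = -18 + 3*M² + 87*u)
-45*T(21, 24) = -45*(-18 + 3*21² + 87*24) = -45*(-18 + 3*441 + 2088) = -45*(-18 + 1323 + 2088) = -45*3393 = -152685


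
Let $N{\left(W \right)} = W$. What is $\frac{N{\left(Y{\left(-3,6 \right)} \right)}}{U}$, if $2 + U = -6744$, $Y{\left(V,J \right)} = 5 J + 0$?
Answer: $- \frac{15}{3373} \approx -0.0044471$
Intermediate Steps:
$Y{\left(V,J \right)} = 5 J$
$U = -6746$ ($U = -2 - 6744 = -6746$)
$\frac{N{\left(Y{\left(-3,6 \right)} \right)}}{U} = \frac{5 \cdot 6}{-6746} = 30 \left(- \frac{1}{6746}\right) = - \frac{15}{3373}$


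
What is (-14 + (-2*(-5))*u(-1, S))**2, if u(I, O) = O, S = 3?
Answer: 256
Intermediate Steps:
(-14 + (-2*(-5))*u(-1, S))**2 = (-14 - 2*(-5)*3)**2 = (-14 + 10*3)**2 = (-14 + 30)**2 = 16**2 = 256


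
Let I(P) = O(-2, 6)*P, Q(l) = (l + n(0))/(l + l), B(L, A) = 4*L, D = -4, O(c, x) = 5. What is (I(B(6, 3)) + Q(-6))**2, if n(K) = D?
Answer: 525625/36 ≈ 14601.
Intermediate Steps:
n(K) = -4
Q(l) = (-4 + l)/(2*l) (Q(l) = (l - 4)/(l + l) = (-4 + l)/((2*l)) = (-4 + l)*(1/(2*l)) = (-4 + l)/(2*l))
I(P) = 5*P
(I(B(6, 3)) + Q(-6))**2 = (5*(4*6) + (1/2)*(-4 - 6)/(-6))**2 = (5*24 + (1/2)*(-1/6)*(-10))**2 = (120 + 5/6)**2 = (725/6)**2 = 525625/36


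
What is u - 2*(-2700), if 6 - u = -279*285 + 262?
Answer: 84659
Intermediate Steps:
u = 79259 (u = 6 - (-279*285 + 262) = 6 - (-79515 + 262) = 6 - 1*(-79253) = 6 + 79253 = 79259)
u - 2*(-2700) = 79259 - 2*(-2700) = 79259 - 1*(-5400) = 79259 + 5400 = 84659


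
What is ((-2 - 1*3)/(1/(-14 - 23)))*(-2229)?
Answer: -412365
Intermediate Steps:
((-2 - 1*3)/(1/(-14 - 23)))*(-2229) = ((-2 - 3)/(1/(-37)))*(-2229) = -5/(-1/37)*(-2229) = -5*(-37)*(-2229) = 185*(-2229) = -412365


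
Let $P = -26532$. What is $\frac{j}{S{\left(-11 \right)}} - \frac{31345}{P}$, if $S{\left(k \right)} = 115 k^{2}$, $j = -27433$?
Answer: $- \frac{26516971}{33562980} \approx -0.79007$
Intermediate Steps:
$\frac{j}{S{\left(-11 \right)}} - \frac{31345}{P} = - \frac{27433}{115 \left(-11\right)^{2}} - \frac{31345}{-26532} = - \frac{27433}{115 \cdot 121} - - \frac{31345}{26532} = - \frac{27433}{13915} + \frac{31345}{26532} = - \frac{26516971}{33562980}$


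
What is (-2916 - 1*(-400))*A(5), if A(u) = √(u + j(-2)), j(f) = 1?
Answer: -2516*√6 ≈ -6162.9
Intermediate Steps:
A(u) = √(1 + u) (A(u) = √(u + 1) = √(1 + u))
(-2916 - 1*(-400))*A(5) = (-2916 - 1*(-400))*√(1 + 5) = (-2916 + 400)*√6 = -2516*√6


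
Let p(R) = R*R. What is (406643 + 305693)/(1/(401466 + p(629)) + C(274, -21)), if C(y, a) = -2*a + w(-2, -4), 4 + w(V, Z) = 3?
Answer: 141952002988/8170347 ≈ 17374.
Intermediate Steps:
w(V, Z) = -1 (w(V, Z) = -4 + 3 = -1)
p(R) = R²
C(y, a) = -1 - 2*a (C(y, a) = -2*a - 1 = -1 - 2*a)
(406643 + 305693)/(1/(401466 + p(629)) + C(274, -21)) = (406643 + 305693)/(1/(401466 + 629²) + (-1 - 2*(-21))) = 712336/(1/(401466 + 395641) + (-1 + 42)) = 712336/(1/797107 + 41) = 712336/(32681388/797107) = 712336*(797107/32681388) = 141952002988/8170347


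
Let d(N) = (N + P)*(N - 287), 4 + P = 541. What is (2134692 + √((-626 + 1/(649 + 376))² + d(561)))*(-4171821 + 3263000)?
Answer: -1940052918132 - 2726463*√80866230189/1025 ≈ -1.9408e+12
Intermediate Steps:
P = 537 (P = -4 + 541 = 537)
d(N) = (-287 + N)*(537 + N) (d(N) = (N + 537)*(N - 287) = (537 + N)*(-287 + N) = (-287 + N)*(537 + N))
(2134692 + √((-626 + 1/(649 + 376))² + d(561)))*(-4171821 + 3263000) = (2134692 + √((-626 + 1/(649 + 376))² + (-154119 + 561² + 250*561)))*(-4171821 + 3263000) = (2134692 + √((-626 + 1/1025)² + (-154119 + 314721 + 140250)))*(-908821) = (2134692 + √((-626 + 1/1025)² + 300852))*(-908821) = (2134692 + √((-641649/1025)² + 300852))*(-908821) = (2134692 + √(411713439201/1050625 + 300852))*(-908821) = (2134692 + √(727796071701/1050625))*(-908821) = (2134692 + 3*√80866230189/1025)*(-908821) = -1940052918132 - 2726463*√80866230189/1025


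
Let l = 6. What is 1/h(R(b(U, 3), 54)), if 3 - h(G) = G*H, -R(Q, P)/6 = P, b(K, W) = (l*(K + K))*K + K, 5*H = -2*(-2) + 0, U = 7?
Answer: 5/1311 ≈ 0.0038139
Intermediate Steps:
H = ⅘ (H = (-2*(-2) + 0)/5 = (4 + 0)/5 = (⅕)*4 = ⅘ ≈ 0.80000)
b(K, W) = K + 12*K² (b(K, W) = (6*(K + K))*K + K = (6*(2*K))*K + K = (12*K)*K + K = 12*K² + K = K + 12*K²)
R(Q, P) = -6*P
h(G) = 3 - 4*G/5 (h(G) = 3 - G*4/5 = 3 - 4*G/5)
1/h(R(b(U, 3), 54)) = 1/(3 - (-24)*54/5) = 1/(3 - ⅘*(-324)) = 1/(3 + 1296/5) = 1/(1311/5) = 5/1311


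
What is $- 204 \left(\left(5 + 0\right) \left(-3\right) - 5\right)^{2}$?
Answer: $-81600$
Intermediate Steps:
$- 204 \left(\left(5 + 0\right) \left(-3\right) - 5\right)^{2} = - 204 \left(5 \left(-3\right) - 5\right)^{2} = - 204 \left(-15 - 5\right)^{2} = - 204 \left(-20\right)^{2} = \left(-204\right) 400 = -81600$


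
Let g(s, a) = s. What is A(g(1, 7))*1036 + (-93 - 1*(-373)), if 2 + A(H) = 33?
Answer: 32396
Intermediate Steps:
A(H) = 31 (A(H) = -2 + 33 = 31)
A(g(1, 7))*1036 + (-93 - 1*(-373)) = 31*1036 + (-93 - 1*(-373)) = 32116 + (-93 + 373) = 32116 + 280 = 32396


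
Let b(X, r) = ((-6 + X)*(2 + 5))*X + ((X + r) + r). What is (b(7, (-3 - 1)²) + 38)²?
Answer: 15876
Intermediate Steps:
b(X, r) = X + 2*r + X*(-42 + 7*X) (b(X, r) = ((-6 + X)*7)*X + (X + 2*r) = (-42 + 7*X)*X + (X + 2*r) = X*(-42 + 7*X) + (X + 2*r) = X + 2*r + X*(-42 + 7*X))
(b(7, (-3 - 1)²) + 38)² = ((-41*7 + 2*(-3 - 1)² + 7*7²) + 38)² = ((-287 + 2*(-4)² + 7*49) + 38)² = ((-287 + 2*16 + 343) + 38)² = ((-287 + 32 + 343) + 38)² = (88 + 38)² = 126² = 15876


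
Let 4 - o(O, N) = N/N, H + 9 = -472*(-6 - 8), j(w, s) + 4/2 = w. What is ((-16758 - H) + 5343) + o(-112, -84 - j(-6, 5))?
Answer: -18011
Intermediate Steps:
j(w, s) = -2 + w
H = 6599 (H = -9 - 472*(-6 - 8) = -9 - 472*(-14) = -9 + 6608 = 6599)
o(O, N) = 3 (o(O, N) = 4 - N/N = 4 - 1*1 = 4 - 1 = 3)
((-16758 - H) + 5343) + o(-112, -84 - j(-6, 5)) = ((-16758 - 1*6599) + 5343) + 3 = ((-16758 - 6599) + 5343) + 3 = (-23357 + 5343) + 3 = -18014 + 3 = -18011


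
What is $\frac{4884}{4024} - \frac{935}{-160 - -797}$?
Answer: $- \frac{162833}{640822} \approx -0.2541$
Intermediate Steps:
$\frac{4884}{4024} - \frac{935}{-160 - -797} = 4884 \cdot \frac{1}{4024} - \frac{935}{-160 + 797} = \frac{1221}{1006} - \frac{935}{637} = - \frac{162833}{640822}$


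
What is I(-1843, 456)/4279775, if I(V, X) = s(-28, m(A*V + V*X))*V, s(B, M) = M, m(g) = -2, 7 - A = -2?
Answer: 3686/4279775 ≈ 0.00086126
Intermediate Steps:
A = 9 (A = 7 - 1*(-2) = 7 + 2 = 9)
I(V, X) = -2*V
I(-1843, 456)/4279775 = -2*(-1843)/4279775 = 3686*(1/4279775) = 3686/4279775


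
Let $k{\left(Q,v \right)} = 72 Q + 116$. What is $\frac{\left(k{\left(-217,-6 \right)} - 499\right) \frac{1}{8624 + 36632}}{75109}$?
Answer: $- \frac{16007}{3399132904} \approx -4.7091 \cdot 10^{-6}$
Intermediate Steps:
$k{\left(Q,v \right)} = 116 + 72 Q$
$\frac{\left(k{\left(-217,-6 \right)} - 499\right) \frac{1}{8624 + 36632}}{75109} = \frac{\left(\left(116 + 72 \left(-217\right)\right) - 499\right) \frac{1}{8624 + 36632}}{75109} = \frac{\left(116 - 15624\right) - 499}{45256} \cdot \frac{1}{75109} = \left(-15508 - 499\right) \frac{1}{45256} \cdot \frac{1}{75109} = \left(-16007\right) \frac{1}{45256} \cdot \frac{1}{75109} = \left(- \frac{16007}{45256}\right) \frac{1}{75109} = - \frac{16007}{3399132904}$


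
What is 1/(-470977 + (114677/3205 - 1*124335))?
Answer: -3205/1907860283 ≈ -1.6799e-6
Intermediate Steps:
1/(-470977 + (114677/3205 - 1*124335)) = 1/(-470977 + (114677*(1/3205) - 124335)) = 1/(-470977 + (114677/3205 - 124335)) = 1/(-470977 - 398378998/3205) = 1/(-1907860283/3205) = -3205/1907860283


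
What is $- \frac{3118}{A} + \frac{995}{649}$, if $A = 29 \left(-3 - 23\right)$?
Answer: $\frac{1386906}{244673} \approx 5.6684$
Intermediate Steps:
$A = -754$ ($A = 29 \left(-26\right) = -754$)
$- \frac{3118}{A} + \frac{995}{649} = - \frac{3118}{-754} + \frac{995}{649} = \left(-3118\right) \left(- \frac{1}{754}\right) + 995 \cdot \frac{1}{649} = \frac{1559}{377} + \frac{995}{649} = \frac{1386906}{244673}$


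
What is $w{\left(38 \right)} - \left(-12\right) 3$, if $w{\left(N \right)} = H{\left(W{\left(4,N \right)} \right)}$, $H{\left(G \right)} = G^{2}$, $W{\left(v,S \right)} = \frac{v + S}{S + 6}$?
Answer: $\frac{17865}{484} \approx 36.911$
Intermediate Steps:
$W{\left(v,S \right)} = \frac{S + v}{6 + S}$
$w{\left(N \right)} = \frac{\left(4 + N\right)^{2}}{\left(6 + N\right)^{2}}$ ($w{\left(N \right)} = \left(\frac{N + 4}{6 + N}\right)^{2} = \left(\frac{4 + N}{6 + N}\right)^{2} = \frac{\left(4 + N\right)^{2}}{\left(6 + N\right)^{2}}$)
$w{\left(38 \right)} - \left(-12\right) 3 = \frac{\left(4 + 38\right)^{2}}{\left(6 + 38\right)^{2}} - \left(-12\right) 3 = \frac{42^{2}}{1936} - -36 = 1764 \cdot \frac{1}{1936} + 36 = \frac{441}{484} + 36 = \frac{17865}{484}$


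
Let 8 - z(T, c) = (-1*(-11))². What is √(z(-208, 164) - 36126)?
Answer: I*√36239 ≈ 190.37*I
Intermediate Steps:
z(T, c) = -113 (z(T, c) = 8 - (-1*(-11))² = 8 - 1*11² = 8 - 1*121 = 8 - 121 = -113)
√(z(-208, 164) - 36126) = √(-113 - 36126) = √(-36239) = I*√36239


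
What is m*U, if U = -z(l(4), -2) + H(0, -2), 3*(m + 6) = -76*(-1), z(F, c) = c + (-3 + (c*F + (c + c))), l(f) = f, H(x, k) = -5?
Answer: 232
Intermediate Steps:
z(F, c) = -3 + 3*c + F*c (z(F, c) = c + (-3 + (F*c + 2*c)) = c + (-3 + (2*c + F*c)) = c + (-3 + 2*c + F*c) = -3 + 3*c + F*c)
m = 58/3 (m = -6 + (-76*(-1))/3 = -6 + (1/3)*76 = -6 + 76/3 = 58/3 ≈ 19.333)
U = 12 (U = -(-3 + 3*(-2) + 4*(-2)) - 5 = -(-3 - 6 - 8) - 5 = -1*(-17) - 5 = 17 - 5 = 12)
m*U = (58/3)*12 = 232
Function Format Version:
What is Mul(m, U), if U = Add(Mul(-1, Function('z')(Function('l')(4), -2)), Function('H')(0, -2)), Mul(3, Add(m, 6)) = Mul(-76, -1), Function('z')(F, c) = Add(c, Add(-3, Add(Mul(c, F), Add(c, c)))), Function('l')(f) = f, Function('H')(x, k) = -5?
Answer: 232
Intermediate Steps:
Function('z')(F, c) = Add(-3, Mul(3, c), Mul(F, c)) (Function('z')(F, c) = Add(c, Add(-3, Add(Mul(F, c), Mul(2, c)))) = Add(c, Add(-3, Add(Mul(2, c), Mul(F, c)))) = Add(c, Add(-3, Mul(2, c), Mul(F, c))) = Add(-3, Mul(3, c), Mul(F, c)))
m = Rational(58, 3) (m = Add(-6, Mul(Rational(1, 3), Mul(-76, -1))) = Add(-6, Mul(Rational(1, 3), 76)) = Add(-6, Rational(76, 3)) = Rational(58, 3) ≈ 19.333)
U = 12 (U = Add(Mul(-1, Add(-3, Mul(3, -2), Mul(4, -2))), -5) = Add(Mul(-1, Add(-3, -6, -8)), -5) = Add(Mul(-1, -17), -5) = Add(17, -5) = 12)
Mul(m, U) = Mul(Rational(58, 3), 12) = 232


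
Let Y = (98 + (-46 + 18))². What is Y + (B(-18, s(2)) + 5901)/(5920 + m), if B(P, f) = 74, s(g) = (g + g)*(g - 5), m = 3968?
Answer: 48457175/9888 ≈ 4900.6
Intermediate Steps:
s(g) = 2*g*(-5 + g) (s(g) = (2*g)*(-5 + g) = 2*g*(-5 + g))
Y = 4900 (Y = (98 - 28)² = 70² = 4900)
Y + (B(-18, s(2)) + 5901)/(5920 + m) = 4900 + (74 + 5901)/(5920 + 3968) = 4900 + 5975/9888 = 48457175/9888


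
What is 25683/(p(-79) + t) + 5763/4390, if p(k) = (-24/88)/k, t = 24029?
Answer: 109158356091/45834242780 ≈ 2.3816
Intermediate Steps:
p(k) = -3/(11*k) (p(k) = (-24*1/88)/k = -3/(11*k))
25683/(p(-79) + t) + 5763/4390 = 25683/(-3/11/(-79) + 24029) + 5763/4390 = 25683/(-3/11*(-1/79) + 24029) + 5763*(1/4390) = 25683/(3/869 + 24029) + 5763/4390 = 25683/(20881204/869) + 5763/4390 = 25683*(869/20881204) + 5763/4390 = 22318527/20881204 + 5763/4390 = 109158356091/45834242780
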